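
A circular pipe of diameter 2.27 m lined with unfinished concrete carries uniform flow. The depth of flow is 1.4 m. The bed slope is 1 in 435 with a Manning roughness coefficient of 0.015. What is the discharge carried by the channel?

Q = 6.21 m³/s

For a circular section of diameter D = 2.27 m at depth y = 1.4 m, the central angle is θ = 2 arccos(1 − 2y/D) = 3.613 rad. Then A = (D²/8)(θ − sin θ) = 2.62 m² and P = Dθ/2 = 4.101 m.
Hydraulic radius R = A/P = 2.62/4.101 = 0.6388 m.
Manning's equation: Q = (1/n) A R^(2/3) S^(1/2) = (1/0.015) × 2.62 × 0.6388^(2/3) × 0.002299^(1/2) = 6.21 m³/s.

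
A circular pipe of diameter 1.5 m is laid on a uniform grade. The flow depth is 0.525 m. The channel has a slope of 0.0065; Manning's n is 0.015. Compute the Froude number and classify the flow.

For a circular section of diameter D = 1.5 m at depth y = 0.525 m, the central angle is θ = 2 arccos(1 − 2y/D) = 2.532 rad. Then A = (D²/8)(θ − sin θ) = 0.5512 m² and P = Dθ/2 = 1.899 m.
Hydraulic radius R = A/P = 0.5512/1.899 = 0.2902 m.
V = (1/n) R^(2/3) √S = (1/0.015) × 0.2902^(2/3) × √0.0065 = 2.356 m/s. Hydraulic depth D_h = A/T = 0.5512/1.431 = 0.3852 m.
Froude number Fr = V/√(g·D_h) = 2.356/√(9.81×0.3852) = 1.21, which is greater than 1, so the flow is supercritical.

supercritical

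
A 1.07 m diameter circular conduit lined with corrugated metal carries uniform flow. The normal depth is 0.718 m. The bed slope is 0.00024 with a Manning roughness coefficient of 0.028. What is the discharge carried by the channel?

Q = 0.163 m³/s

For a circular section of diameter D = 1.07 m at depth y = 0.718 m, the central angle is θ = 2 arccos(1 − 2y/D) = 3.84 rad. Then A = (D²/8)(θ − sin θ) = 0.6415 m² and P = Dθ/2 = 2.054 m.
Hydraulic radius R = A/P = 0.6415/2.054 = 0.3123 m.
Manning's equation: Q = (1/n) A R^(2/3) S^(1/2) = (1/0.028) × 0.6415 × 0.3123^(2/3) × 0.00024^(1/2) = 0.163 m³/s.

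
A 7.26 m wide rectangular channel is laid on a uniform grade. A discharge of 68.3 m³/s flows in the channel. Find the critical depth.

For a rectangular channel, critical depth y_c = (q²/g)^(1/3) where q = Q/b = 68.3/7.26 = 9.408 m²/s.
So y_c = (9.408²/9.81)^(1/3) = 2.08 m.

y_c = 2.08 m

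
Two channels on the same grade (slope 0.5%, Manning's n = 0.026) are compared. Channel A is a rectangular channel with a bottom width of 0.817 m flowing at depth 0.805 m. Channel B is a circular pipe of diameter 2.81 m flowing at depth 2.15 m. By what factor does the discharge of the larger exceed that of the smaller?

Channel A: Flow area A = b·y = 0.817 × 0.805 = 0.6577 m². Wetted perimeter P = b + 2y = 0.817 + 2×0.805 = 2.427 m. Hydraulic radius R = A/P = 0.6577/2.427 = 0.271 m. Q_A = (1/0.026)·0.6577·0.271^(2/3)·√0.005 = 0.749 m³/s.
Channel B: For a circular section of diameter D = 2.81 m at depth y = 2.15 m, the central angle is θ = 2 arccos(1 − 2y/D) = 4.259 rad. Then A = (D²/8)(θ − sin θ) = 5.092 m² and P = Dθ/2 = 5.984 m. Hydraulic radius R = A/P = 5.092/5.984 = 0.8508 m. Q_B = (1/0.026)·5.092·0.8508^(2/3)·√0.005 = 12.43 m³/s.
The larger discharge is 12.43 m³/s and the smaller is 0.749 m³/s; the ratio is 16.6.

16.6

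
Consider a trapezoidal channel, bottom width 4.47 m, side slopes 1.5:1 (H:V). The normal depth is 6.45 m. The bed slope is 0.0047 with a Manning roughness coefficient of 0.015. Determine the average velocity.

V = 10.1 m/s

With bottom width b = 4.47 m and side slope z = 1.5: A = (b + zy)y = (4.47 + 1.5×6.45)×6.45 = 91.24 m²; P = b + 2y√(1+z²) = 4.47 + 2×6.45×1.803 = 27.73 m.
Hydraulic radius R = A/P = 91.24/27.73 = 3.291 m.
From Manning's equation, V = (1/n) R^(2/3) S^(1/2) = (1/0.015) × 3.291^(2/3) × 0.0047^(1/2) = 10.1 m/s.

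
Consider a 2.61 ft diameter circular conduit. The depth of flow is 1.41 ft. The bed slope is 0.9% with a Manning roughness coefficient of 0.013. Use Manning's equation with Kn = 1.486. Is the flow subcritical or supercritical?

supercritical

For a circular section of diameter D = 2.61 ft at depth y = 1.41 ft, the central angle is θ = 2 arccos(1 − 2y/D) = 3.303 rad. Then A = (D²/8)(θ − sin θ) = 2.949 ft² and P = Dθ/2 = 4.31 ft.
Hydraulic radius R = A/P = 2.949/4.31 = 0.6842 ft.
V = (1.486/n) R^(2/3) √S = (1.486/0.013) × 0.6842^(2/3) × √0.009 = 8.42 ft/s. Hydraulic depth D_h = A/T = 2.949/2.602 = 1.134 ft.
Froude number Fr = V/√(g·D_h) = 8.42/√(32.2×1.134) = 1.39, which is greater than 1, so the flow is supercritical.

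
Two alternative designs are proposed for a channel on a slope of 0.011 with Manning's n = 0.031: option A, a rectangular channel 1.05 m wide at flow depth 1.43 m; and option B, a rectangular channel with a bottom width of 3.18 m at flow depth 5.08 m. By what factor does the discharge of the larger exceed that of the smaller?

23.1

Channel A: Flow area A = b·y = 1.05 × 1.43 = 1.502 m². Wetted perimeter P = b + 2y = 1.05 + 2×1.43 = 3.91 m. Hydraulic radius R = A/P = 1.502/3.91 = 0.384 m. Q_A = (1/0.031)·1.502·0.384^(2/3)·√0.011 = 2.684 m³/s.
Channel B: Flow area A = b·y = 3.18 × 5.08 = 16.15 m². Wetted perimeter P = b + 2y = 3.18 + 2×5.08 = 13.34 m. Hydraulic radius R = A/P = 16.15/13.34 = 1.211 m. Q_B = (1/0.031)·16.15·1.211^(2/3)·√0.011 = 62.09 m³/s.
The larger discharge is 62.09 m³/s and the smaller is 2.684 m³/s; the ratio is 23.1.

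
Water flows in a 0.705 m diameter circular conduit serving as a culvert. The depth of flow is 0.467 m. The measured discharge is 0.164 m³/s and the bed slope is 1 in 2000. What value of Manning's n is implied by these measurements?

For a circular section of diameter D = 0.705 m at depth y = 0.467 m, the central angle is θ = 2 arccos(1 − 2y/D) = 3.803 rad. Then A = (D²/8)(θ − sin θ) = 0.2745 m² and P = Dθ/2 = 1.341 m.
Hydraulic radius R = A/P = 0.2745/1.341 = 0.2047 m.
Rearranging Manning's equation: n = (1/Q) A R^(2/3) S^(1/2) = (1/0.164) × 0.2745 × 0.2047^(2/3) × √0.0005 = 0.013.

n = 0.013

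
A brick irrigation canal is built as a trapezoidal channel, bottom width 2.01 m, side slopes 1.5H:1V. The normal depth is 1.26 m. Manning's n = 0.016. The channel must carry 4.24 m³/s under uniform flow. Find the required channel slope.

With bottom width b = 2.01 m and side slope z = 1.5: A = (b + zy)y = (2.01 + 1.5×1.26)×1.26 = 4.914 m²; P = b + 2y√(1+z²) = 2.01 + 2×1.26×1.803 = 6.553 m.
Hydraulic radius R = A/P = 4.914/6.553 = 0.7499 m.
From Manning's equation, S = [nQ / (1 A R^(2/3))]² = [0.016 × 4.24 / (1 × 4.914 × 0.7499^(2/3))]² = 0.00028.

S = 0.00028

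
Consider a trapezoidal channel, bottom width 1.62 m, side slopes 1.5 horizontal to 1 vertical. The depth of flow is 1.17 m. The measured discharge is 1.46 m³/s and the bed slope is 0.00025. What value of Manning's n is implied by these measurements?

n = 0.0329

With bottom width b = 1.62 m and side slope z = 1.5: A = (b + zy)y = (1.62 + 1.5×1.17)×1.17 = 3.949 m²; P = b + 2y√(1+z²) = 1.62 + 2×1.17×1.803 = 5.838 m.
Hydraulic radius R = A/P = 3.949/5.838 = 0.6763 m.
Rearranging Manning's equation: n = (1/Q) A R^(2/3) S^(1/2) = (1/1.46) × 3.949 × 0.6763^(2/3) × √0.00025 = 0.0329.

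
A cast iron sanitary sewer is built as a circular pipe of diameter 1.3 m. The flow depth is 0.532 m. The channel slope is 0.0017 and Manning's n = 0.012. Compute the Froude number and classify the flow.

For a circular section of diameter D = 1.3 m at depth y = 0.532 m, the central angle is θ = 2 arccos(1 − 2y/D) = 2.776 rad. Then A = (D²/8)(θ − sin θ) = 0.5111 m² and P = Dθ/2 = 1.805 m.
Hydraulic radius R = A/P = 0.5111/1.805 = 0.2832 m.
V = (1/n) R^(2/3) √S = (1/0.012) × 0.2832^(2/3) × √0.0017 = 1.482 m/s. Hydraulic depth D_h = A/T = 0.5111/1.278 = 0.3998 m.
Froude number Fr = V/√(g·D_h) = 1.482/√(9.81×0.3998) = 0.748, which is less than 1, so the flow is subcritical.

subcritical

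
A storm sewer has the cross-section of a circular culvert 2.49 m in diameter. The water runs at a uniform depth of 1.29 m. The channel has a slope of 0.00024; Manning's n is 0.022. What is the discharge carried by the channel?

Q = 1.33 m³/s

For a circular section of diameter D = 2.49 m at depth y = 1.29 m, the central angle is θ = 2 arccos(1 − 2y/D) = 3.214 rad. Then A = (D²/8)(θ − sin θ) = 2.547 m² and P = Dθ/2 = 4.001 m.
Hydraulic radius R = A/P = 2.547/4.001 = 0.6365 m.
Manning's equation: Q = (1/n) A R^(2/3) S^(1/2) = (1/0.022) × 2.547 × 0.6365^(2/3) × 0.00024^(1/2) = 1.33 m³/s.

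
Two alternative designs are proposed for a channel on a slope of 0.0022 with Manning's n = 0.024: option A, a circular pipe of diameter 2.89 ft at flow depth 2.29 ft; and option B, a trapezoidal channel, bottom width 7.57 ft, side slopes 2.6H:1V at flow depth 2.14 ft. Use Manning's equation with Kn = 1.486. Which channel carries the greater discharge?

channel B

Channel A: For a circular section of diameter D = 2.89 ft at depth y = 2.29 ft, the central angle is θ = 2 arccos(1 − 2y/D) = 4.391 rad. Then A = (D²/8)(θ − sin θ) = 5.575 ft² and P = Dθ/2 = 6.345 ft. Hydraulic radius R = A/P = 5.575/6.345 = 0.8786 ft. Q_A = (1.486/0.024)·5.575·0.8786^(2/3)·√0.0022 = 14.85 ft³/s.
Channel B: With bottom width b = 7.57 ft and side slope z = 2.6: A = (b + zy)y = (7.57 + 2.6×2.14)×2.14 = 28.11 ft²; P = b + 2y√(1+z²) = 7.57 + 2×2.14×2.786 = 19.49 ft. Hydraulic radius R = A/P = 28.11/19.49 = 1.442 ft. Q_B = (1.486/0.024)·28.11·1.442^(2/3)·√0.0022 = 104.2 ft³/s.
Q_A = 14.85 ft³/s vs Q_B = 104.2 ft³/s, so channel B carries more.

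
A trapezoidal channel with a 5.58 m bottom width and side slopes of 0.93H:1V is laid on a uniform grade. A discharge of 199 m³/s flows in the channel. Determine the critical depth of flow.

y_c = 4.02 m

At critical depth, Q² T / (g A³) = 1, i.e. A³/T = Q²/g = 199²/9.81 = 4037.
Try y = 5.05 m: A³/T = 9335 — over.
Try y = 2.84 m: A³/T = 1172 — short.
Try y = 4.02 m: A³/T = 4026 — matches.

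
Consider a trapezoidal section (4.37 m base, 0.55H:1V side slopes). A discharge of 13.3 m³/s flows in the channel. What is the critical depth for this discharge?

At critical depth, Q² T / (g A³) = 1, i.e. A³/T = Q²/g = 13.3²/9.81 = 18.03.
Trying y = 1.05 m: A³/T = 25.37 — too large.
Trying y = 0.942 m: A³/T = 18.06 — matches.

y_c = 0.942 m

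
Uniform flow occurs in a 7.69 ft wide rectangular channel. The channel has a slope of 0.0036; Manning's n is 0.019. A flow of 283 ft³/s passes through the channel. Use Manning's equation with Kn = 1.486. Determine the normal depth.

Manning's equation rearranged: A R^(2/3) = nQ / (1.486·√S) = 0.019 × 283 / (1.486 × √0.0036) = 60.31.
Try y = 5.2 ft: A R^(2/3) = 67.86 — too large.
Try y = 3.63 ft: A R^(2/3) = 42.33 — too small.
Try y = 4.75 ft: A R^(2/3) = 60.37 — ≈ 60.31.

y_n = 4.75 ft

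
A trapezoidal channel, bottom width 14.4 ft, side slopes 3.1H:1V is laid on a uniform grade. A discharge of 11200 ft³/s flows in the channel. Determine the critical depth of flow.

At critical depth, Q² T / (g A³) = 1, i.e. A³/T = Q²/g = 11200²/32.2 = 3896000.
Trying y = 16.5 ft: A³/T = 10840000 — over.
Trying y = 13.1 ft: A³/T = 3914000 — matches.

y_c = 13.1 ft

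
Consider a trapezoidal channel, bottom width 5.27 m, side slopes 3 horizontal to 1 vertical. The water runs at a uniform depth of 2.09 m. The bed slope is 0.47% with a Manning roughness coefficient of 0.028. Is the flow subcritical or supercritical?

With bottom width b = 5.27 m and side slope z = 3: A = (b + zy)y = (5.27 + 3×2.09)×2.09 = 24.12 m²; P = b + 2y√(1+z²) = 5.27 + 2×2.09×3.162 = 18.49 m.
Hydraulic radius R = A/P = 24.12/18.49 = 1.305 m.
V = (1/n) R^(2/3) √S = (1/0.028) × 1.305^(2/3) × √0.0047 = 2.923 m/s. Hydraulic depth D_h = A/T = 24.12/17.81 = 1.354 m.
Froude number Fr = V/√(g·D_h) = 2.923/√(9.81×1.354) = 0.802, which is less than 1, so the flow is subcritical.

subcritical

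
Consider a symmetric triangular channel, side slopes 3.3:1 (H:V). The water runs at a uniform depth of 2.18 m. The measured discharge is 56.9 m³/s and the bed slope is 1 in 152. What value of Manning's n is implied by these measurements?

For a triangular section with side slope z = 3.3: A = zy² = 3.3×2.18² = 15.68 m²; P = 2y√(1+z²) = 2×2.18×3.448 = 15.03 m.
Hydraulic radius R = A/P = 15.68/15.03 = 1.043 m.
Rearranging Manning's equation: n = (1/Q) A R^(2/3) S^(1/2) = (1/56.9) × 15.68 × 1.043^(2/3) × √0.006579 = 0.023.

n = 0.023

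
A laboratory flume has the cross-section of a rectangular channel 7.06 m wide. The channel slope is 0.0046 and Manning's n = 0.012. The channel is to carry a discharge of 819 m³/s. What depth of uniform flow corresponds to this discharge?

Manning's equation rearranged: A R^(2/3) = nQ / (1·√S) = 0.012 × 819 / (√0.0046) = 144.9.
At y = 7.99 m: A R^(2/3) = 102.5 — too small.
At y = 12.1 m: A R^(2/3) = 167 — too large.
At y = 10.7 m: A R^(2/3) = 144.8 — ≈ 144.9.

y_n = 10.7 m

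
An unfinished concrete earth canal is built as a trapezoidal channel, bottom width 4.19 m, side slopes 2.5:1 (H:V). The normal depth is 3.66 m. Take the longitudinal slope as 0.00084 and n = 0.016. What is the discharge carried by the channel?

Q = 142 m³/s

With bottom width b = 4.19 m and side slope z = 2.5: A = (b + zy)y = (4.19 + 2.5×3.66)×3.66 = 48.82 m²; P = b + 2y√(1+z²) = 4.19 + 2×3.66×2.693 = 23.9 m.
Hydraulic radius R = A/P = 48.82/23.9 = 2.043 m.
Manning's equation: Q = (1/n) A R^(2/3) S^(1/2) = (1/0.016) × 48.82 × 2.043^(2/3) × 0.00084^(1/2) = 142 m³/s.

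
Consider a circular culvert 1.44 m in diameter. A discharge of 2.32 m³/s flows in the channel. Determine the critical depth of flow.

y_c = 0.795 m

At critical depth, Q² T / (g A³) = 1, i.e. A³/T = Q²/g = 2.32²/9.81 = 0.5487.
At y = 0.861 m: A³/T = 0.7428 — over.
At y = 0.623 m: A³/T = 0.2156 — short.
At y = 0.795 m: A³/T = 0.5475 — matches.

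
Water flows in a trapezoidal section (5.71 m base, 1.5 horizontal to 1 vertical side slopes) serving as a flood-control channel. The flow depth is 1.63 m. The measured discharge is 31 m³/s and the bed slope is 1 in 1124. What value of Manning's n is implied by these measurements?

n = 0.014

With bottom width b = 5.71 m and side slope z = 1.5: A = (b + zy)y = (5.71 + 1.5×1.63)×1.63 = 13.29 m²; P = b + 2y√(1+z²) = 5.71 + 2×1.63×1.803 = 11.59 m.
Hydraulic radius R = A/P = 13.29/11.59 = 1.147 m.
Rearranging Manning's equation: n = (1/Q) A R^(2/3) S^(1/2) = (1/31) × 13.29 × 1.147^(2/3) × √0.0008897 = 0.014.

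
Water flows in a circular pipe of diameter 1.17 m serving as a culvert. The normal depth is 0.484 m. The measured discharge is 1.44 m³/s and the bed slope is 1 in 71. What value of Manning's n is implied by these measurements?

n = 0.014

For a circular section of diameter D = 1.17 m at depth y = 0.484 m, the central angle is θ = 2 arccos(1 − 2y/D) = 2.795 rad. Then A = (D²/8)(θ − sin θ) = 0.42 m² and P = Dθ/2 = 1.635 m.
Hydraulic radius R = A/P = 0.42/1.635 = 0.2569 m.
Rearranging Manning's equation: n = (1/Q) A R^(2/3) S^(1/2) = (1/1.44) × 0.42 × 0.2569^(2/3) × √0.01408 = 0.014.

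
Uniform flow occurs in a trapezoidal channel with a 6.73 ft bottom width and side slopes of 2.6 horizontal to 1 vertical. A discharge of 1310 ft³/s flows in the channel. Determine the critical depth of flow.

y_c = 5.76 ft

At critical depth, Q² T / (g A³) = 1, i.e. A³/T = Q²/g = 1310²/32.2 = 53300.
Trying y = 4.82 ft: A³/T = 25170 — too small.
Trying y = 5.76 ft: A³/T = 53280 — ≈ 53300.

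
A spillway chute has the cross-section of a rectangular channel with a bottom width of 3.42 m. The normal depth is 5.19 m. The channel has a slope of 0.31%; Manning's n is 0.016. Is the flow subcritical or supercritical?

Flow area A = b·y = 3.42 × 5.19 = 17.75 m². Wetted perimeter P = b + 2y = 3.42 + 2×5.19 = 13.8 m.
Hydraulic radius R = A/P = 17.75/13.8 = 1.286 m.
V = (1/n) R^(2/3) √S = (1/0.016) × 1.286^(2/3) × √0.0031 = 4.116 m/s. Hydraulic depth D_h = A/T = 17.75/3.42 = 5.19 m.
Froude number Fr = V/√(g·D_h) = 4.116/√(9.81×5.19) = 0.577, which is less than 1, so the flow is subcritical.

subcritical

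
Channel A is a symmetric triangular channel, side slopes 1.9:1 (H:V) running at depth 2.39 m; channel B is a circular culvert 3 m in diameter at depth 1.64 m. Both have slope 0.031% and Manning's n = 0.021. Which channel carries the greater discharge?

Channel A: For a triangular section with side slope z = 1.9: A = zy² = 1.9×2.39² = 10.85 m²; P = 2y√(1+z²) = 2×2.39×2.147 = 10.26 m. Hydraulic radius R = A/P = 10.85/10.26 = 1.057 m. Q_A = (1/0.021)·10.85·1.057^(2/3)·√0.00031 = 9.445 m³/s.
Channel B: For a circular section of diameter D = 3 m at depth y = 1.64 m, the central angle is θ = 2 arccos(1 − 2y/D) = 3.329 rad. Then A = (D²/8)(θ − sin θ) = 3.954 m² and P = Dθ/2 = 4.993 m. Hydraulic radius R = A/P = 3.954/4.993 = 0.7919 m. Q_B = (1/0.021)·3.954·0.7919^(2/3)·√0.00031 = 2.837 m³/s.
Q_A = 9.445 m³/s vs Q_B = 2.837 m³/s, so channel A carries more.

channel A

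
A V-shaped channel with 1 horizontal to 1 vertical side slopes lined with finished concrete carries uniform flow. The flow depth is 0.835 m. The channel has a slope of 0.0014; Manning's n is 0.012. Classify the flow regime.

For a triangular section with side slope z = 1: A = zy² = 1×0.835² = 0.6972 m²; P = 2y√(1+z²) = 2×0.835×1.414 = 2.362 m.
Hydraulic radius R = A/P = 0.6972/2.362 = 0.2952 m.
V = (1/n) R^(2/3) √S = (1/0.012) × 0.2952^(2/3) × √0.0014 = 1.382 m/s. Hydraulic depth D_h = A/T = 0.6972/1.67 = 0.4175 m.
Froude number Fr = V/√(g·D_h) = 1.382/√(9.81×0.4175) = 0.683, which is less than 1, so the flow is subcritical.

subcritical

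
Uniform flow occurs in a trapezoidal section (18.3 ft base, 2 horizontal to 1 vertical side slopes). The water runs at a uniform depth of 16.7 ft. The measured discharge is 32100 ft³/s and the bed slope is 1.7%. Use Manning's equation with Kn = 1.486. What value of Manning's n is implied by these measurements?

With bottom width b = 18.3 ft and side slope z = 2: A = (b + zy)y = (18.3 + 2×16.7)×16.7 = 863.4 ft²; P = b + 2y√(1+z²) = 18.3 + 2×16.7×2.236 = 92.98 ft.
Hydraulic radius R = A/P = 863.4/92.98 = 9.285 ft.
Rearranging Manning's equation: n = (1.486/Q) A R^(2/3) S^(1/2) = (1.486/32100) × 863.4 × 9.285^(2/3) × √0.017 = 0.023.

n = 0.023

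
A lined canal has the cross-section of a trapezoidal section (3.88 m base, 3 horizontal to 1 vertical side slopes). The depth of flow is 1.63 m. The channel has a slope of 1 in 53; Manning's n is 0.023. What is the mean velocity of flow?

With bottom width b = 3.88 m and side slope z = 3: A = (b + zy)y = (3.88 + 3×1.63)×1.63 = 14.3 m²; P = b + 2y√(1+z²) = 3.88 + 2×1.63×3.162 = 14.19 m.
Hydraulic radius R = A/P = 14.3/14.19 = 1.007 m.
From Manning's equation, V = (1/n) R^(2/3) S^(1/2) = (1/0.023) × 1.007^(2/3) × 0.01887^(1/2) = 6 m/s.

V = 6 m/s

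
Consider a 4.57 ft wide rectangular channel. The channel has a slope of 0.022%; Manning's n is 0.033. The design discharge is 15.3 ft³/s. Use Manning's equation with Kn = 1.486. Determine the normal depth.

y_n = 3.92 ft

Manning's equation rearranged: A R^(2/3) = nQ / (1.486·√S) = 0.033 × 15.3 / (1.486 × √0.00022) = 22.91.
Trying y = 3.3 ft: A R^(2/3) = 18.42 — short.
Trying y = 4.28 ft: A R^(2/3) = 25.51 — over.
Trying y = 3.92 ft: A R^(2/3) = 22.88 — matches.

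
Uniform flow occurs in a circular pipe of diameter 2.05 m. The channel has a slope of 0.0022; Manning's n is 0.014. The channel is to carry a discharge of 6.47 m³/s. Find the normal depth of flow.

y_n = 1.54 m

Manning's equation rearranged: A R^(2/3) = nQ / (1·√S) = 0.014 × 6.47 / (√0.0022) = 1.931.
Try y = 1.08 m: A R^(2/3) = 1.154 — too small.
Try y = 1.91 m: A R^(2/3) = 2.273 — too large.
Try y = 1.54 m: A R^(2/3) = 1.931 — ≈ 1.931.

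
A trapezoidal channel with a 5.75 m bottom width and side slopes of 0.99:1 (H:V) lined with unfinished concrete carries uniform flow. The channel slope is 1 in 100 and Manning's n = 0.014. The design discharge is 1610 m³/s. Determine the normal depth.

Manning's equation rearranged: A R^(2/3) = nQ / (1·√S) = 0.014 × 1610 / (√0.01) = 225.4.
Trying y = 5.62 m: A R^(2/3) = 130.7 — low.
Trying y = 8.22 m: A R^(2/3) = 285.4 — high.
Trying y = 7.34 m: A R^(2/3) = 225.2 — ≈ 225.4.

y_n = 7.34 m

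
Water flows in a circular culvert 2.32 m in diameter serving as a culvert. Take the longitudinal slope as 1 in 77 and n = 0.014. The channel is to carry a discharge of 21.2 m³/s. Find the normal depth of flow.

y_n = 1.7 m

Manning's equation rearranged: A R^(2/3) = nQ / (1·√S) = 0.014 × 21.2 / (√0.01299) = 2.604.
At y = 1.36 m: A R^(2/3) = 1.906 — short.
At y = 2 m: A R^(2/3) = 3.06 — over.
At y = 1.7 m: A R^(2/3) = 2.608 — matches.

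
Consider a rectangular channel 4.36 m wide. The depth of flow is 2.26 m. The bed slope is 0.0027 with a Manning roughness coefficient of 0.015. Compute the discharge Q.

Flow area A = b·y = 4.36 × 2.26 = 9.854 m². Wetted perimeter P = b + 2y = 4.36 + 2×2.26 = 8.88 m.
Hydraulic radius R = A/P = 9.854/8.88 = 1.11 m.
Manning's equation: Q = (1/n) A R^(2/3) S^(1/2) = (1/0.015) × 9.854 × 1.11^(2/3) × 0.0027^(1/2) = 36.6 m³/s.

Q = 36.6 m³/s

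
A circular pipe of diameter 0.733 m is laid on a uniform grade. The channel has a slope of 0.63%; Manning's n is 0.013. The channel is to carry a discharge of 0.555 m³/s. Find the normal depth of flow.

Manning's equation rearranged: A R^(2/3) = nQ / (1·√S) = 0.013 × 0.555 / (√0.0063) = 0.0909.
At y = 0.331 m: A R^(2/3) = 0.05706 — low.
At y = 0.521 m: A R^(2/3) = 0.1163 — high.
At y = 0.438 m: A R^(2/3) = 0.09089 — matches.

y_n = 0.438 m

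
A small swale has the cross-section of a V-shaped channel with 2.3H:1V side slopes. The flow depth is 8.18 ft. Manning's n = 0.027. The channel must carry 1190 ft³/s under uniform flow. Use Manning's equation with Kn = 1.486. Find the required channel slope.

For a triangular section with side slope z = 2.3: A = zy² = 2.3×8.18² = 153.9 ft²; P = 2y√(1+z²) = 2×8.18×2.508 = 41.03 ft.
Hydraulic radius R = A/P = 153.9/41.03 = 3.751 ft.
From Manning's equation, S = [nQ / (1.486 A R^(2/3))]² = [0.027 × 1190 / (1.486 × 153.9 × 3.751^(2/3))]² = 0.00339.

S = 0.00339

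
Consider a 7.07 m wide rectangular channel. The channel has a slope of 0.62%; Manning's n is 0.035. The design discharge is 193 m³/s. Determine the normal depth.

Manning's equation rearranged: A R^(2/3) = nQ / (1·√S) = 0.035 × 193 / (√0.0062) = 85.79.
Trying y = 4.99 m: A R^(2/3) = 57.29 — short.
Trying y = 7.72 m: A R^(2/3) = 98.51 — over.
Trying y = 6.89 m: A R^(2/3) = 85.77 — close enough.

y_n = 6.89 m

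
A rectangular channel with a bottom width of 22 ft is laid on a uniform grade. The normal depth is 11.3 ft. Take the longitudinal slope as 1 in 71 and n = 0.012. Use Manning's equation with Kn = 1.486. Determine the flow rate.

Q = 11500 ft³/s

Flow area A = b·y = 22 × 11.3 = 248.6 ft². Wetted perimeter P = b + 2y = 22 + 2×11.3 = 44.6 ft.
Hydraulic radius R = A/P = 248.6/44.6 = 5.574 ft.
Manning's equation: Q = (1.486/n) A R^(2/3) S^(1/2) = (1.486/0.012) × 248.6 × 5.574^(2/3) × 0.01408^(1/2) = 11500 ft³/s.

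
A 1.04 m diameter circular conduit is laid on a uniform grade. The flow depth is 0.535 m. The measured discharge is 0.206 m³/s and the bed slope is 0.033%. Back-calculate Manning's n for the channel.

n = 0.016

For a circular section of diameter D = 1.04 m at depth y = 0.535 m, the central angle is θ = 2 arccos(1 − 2y/D) = 3.199 rad. Then A = (D²/8)(θ − sin θ) = 0.4403 m² and P = Dθ/2 = 1.664 m.
Hydraulic radius R = A/P = 0.4403/1.664 = 0.2647 m.
Rearranging Manning's equation: n = (1/Q) A R^(2/3) S^(1/2) = (1/0.206) × 0.4403 × 0.2647^(2/3) × √0.00033 = 0.016.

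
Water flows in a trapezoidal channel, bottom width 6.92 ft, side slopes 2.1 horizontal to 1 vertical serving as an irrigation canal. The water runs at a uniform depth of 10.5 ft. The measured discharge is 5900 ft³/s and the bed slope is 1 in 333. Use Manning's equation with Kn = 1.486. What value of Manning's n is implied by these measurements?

With bottom width b = 6.92 ft and side slope z = 2.1: A = (b + zy)y = (6.92 + 2.1×10.5)×10.5 = 304.2 ft²; P = b + 2y√(1+z²) = 6.92 + 2×10.5×2.326 = 55.76 ft.
Hydraulic radius R = A/P = 304.2/55.76 = 5.455 ft.
Rearranging Manning's equation: n = (1.486/Q) A R^(2/3) S^(1/2) = (1.486/5900) × 304.2 × 5.455^(2/3) × √0.003003 = 0.013.

n = 0.013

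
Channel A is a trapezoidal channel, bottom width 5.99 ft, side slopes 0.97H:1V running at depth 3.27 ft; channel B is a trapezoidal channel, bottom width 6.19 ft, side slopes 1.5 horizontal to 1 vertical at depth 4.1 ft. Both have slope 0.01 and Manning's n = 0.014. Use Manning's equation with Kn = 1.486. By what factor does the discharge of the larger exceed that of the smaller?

1.92

Channel A: With bottom width b = 5.99 ft and side slope z = 0.97: A = (b + zy)y = (5.99 + 0.97×3.27)×3.27 = 29.96 ft²; P = b + 2y√(1+z²) = 5.99 + 2×3.27×1.393 = 15.1 ft. Hydraulic radius R = A/P = 29.96/15.1 = 1.984 ft. Q_A = (1.486/0.014)·29.96·1.984^(2/3)·√0.01 = 502.1 ft³/s.
Channel B: With bottom width b = 6.19 ft and side slope z = 1.5: A = (b + zy)y = (6.19 + 1.5×4.1)×4.1 = 50.59 ft²; P = b + 2y√(1+z²) = 6.19 + 2×4.1×1.803 = 20.97 ft. Hydraulic radius R = A/P = 50.59/20.97 = 2.412 ft. Q_B = (1.486/0.014)·50.59·2.412^(2/3)·√0.01 = 965.9 ft³/s.
The larger discharge is 965.9 ft³/s and the smaller is 502.1 ft³/s; the ratio is 1.92.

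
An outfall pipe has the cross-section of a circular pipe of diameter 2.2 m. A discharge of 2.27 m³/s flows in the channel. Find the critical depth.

y_c = 0.692 m

At critical depth, Q² T / (g A³) = 1, i.e. A³/T = Q²/g = 2.27²/9.81 = 0.5253.
Try y = 0.755 m: A³/T = 0.7362 — high.
Try y = 0.692 m: A³/T = 0.5257 — matches.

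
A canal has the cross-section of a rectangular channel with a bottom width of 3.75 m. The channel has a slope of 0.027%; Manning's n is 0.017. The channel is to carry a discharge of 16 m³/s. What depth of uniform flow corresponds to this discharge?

Manning's equation rearranged: A R^(2/3) = nQ / (1·√S) = 0.017 × 16 / (√0.00027) = 16.55.
At y = 2.73 m: A R^(2/3) = 10.99 — short.
At y = 3.79 m: A R^(2/3) = 16.53 — matches.

y_n = 3.79 m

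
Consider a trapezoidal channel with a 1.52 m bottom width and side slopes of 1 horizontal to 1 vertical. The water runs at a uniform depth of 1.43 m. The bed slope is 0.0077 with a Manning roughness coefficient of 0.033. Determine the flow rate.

With bottom width b = 1.52 m and side slope z = 1: A = (b + zy)y = (1.52 + 1×1.43)×1.43 = 4.218 m²; P = b + 2y√(1+z²) = 1.52 + 2×1.43×1.414 = 5.565 m.
Hydraulic radius R = A/P = 4.218/5.565 = 0.7581 m.
Manning's equation: Q = (1/n) A R^(2/3) S^(1/2) = (1/0.033) × 4.218 × 0.7581^(2/3) × 0.0077^(1/2) = 9.33 m³/s.

Q = 9.33 m³/s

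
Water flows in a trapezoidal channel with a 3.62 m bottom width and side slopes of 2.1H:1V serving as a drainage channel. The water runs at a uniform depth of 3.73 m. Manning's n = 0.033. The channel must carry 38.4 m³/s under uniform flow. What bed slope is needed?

With bottom width b = 3.62 m and side slope z = 2.1: A = (b + zy)y = (3.62 + 2.1×3.73)×3.73 = 42.72 m²; P = b + 2y√(1+z²) = 3.62 + 2×3.73×2.326 = 20.97 m.
Hydraulic radius R = A/P = 42.72/20.97 = 2.037 m.
From Manning's equation, S = [nQ / (1 A R^(2/3))]² = [0.033 × 38.4 / (1 × 42.72 × 2.037^(2/3))]² = 0.000341.

S = 0.000341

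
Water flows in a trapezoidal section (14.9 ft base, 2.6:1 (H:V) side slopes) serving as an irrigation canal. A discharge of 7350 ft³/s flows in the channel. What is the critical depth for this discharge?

At critical depth, Q² T / (g A³) = 1, i.e. A³/T = Q²/g = 7350²/32.2 = 1678000.
At y = 14.1 ft: A³/T = 4355000 — too large.
At y = 8.11 ft: A³/T = 435600 — too small.
At y = 11.3 ft: A³/T = 1701000 — ≈ 1678000.

y_c = 11.3 ft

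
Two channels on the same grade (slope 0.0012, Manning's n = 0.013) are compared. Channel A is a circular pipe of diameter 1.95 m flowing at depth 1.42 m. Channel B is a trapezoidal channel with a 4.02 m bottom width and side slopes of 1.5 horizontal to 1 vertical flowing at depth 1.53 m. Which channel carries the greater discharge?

Channel A: For a circular section of diameter D = 1.95 m at depth y = 1.42 m, the central angle is θ = 2 arccos(1 − 2y/D) = 4.09 rad. Then A = (D²/8)(θ − sin θ) = 2.33 m² and P = Dθ/2 = 3.987 m. Hydraulic radius R = A/P = 2.33/3.987 = 0.5843 m. Q_A = (1/0.013)·2.33·0.5843^(2/3)·√0.0012 = 4.339 m³/s.
Channel B: With bottom width b = 4.02 m and side slope z = 1.5: A = (b + zy)y = (4.02 + 1.5×1.53)×1.53 = 9.662 m²; P = b + 2y√(1+z²) = 4.02 + 2×1.53×1.803 = 9.536 m. Hydraulic radius R = A/P = 9.662/9.536 = 1.013 m. Q_B = (1/0.013)·9.662·1.013^(2/3)·√0.0012 = 25.97 m³/s.
Q_A = 4.339 m³/s vs Q_B = 25.97 m³/s, so channel B carries more.

channel B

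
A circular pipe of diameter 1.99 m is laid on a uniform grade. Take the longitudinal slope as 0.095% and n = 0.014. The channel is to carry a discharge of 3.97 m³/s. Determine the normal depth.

y_n = 1.51 m

Manning's equation rearranged: A R^(2/3) = nQ / (1·√S) = 0.014 × 3.97 / (√0.00095) = 1.803.
Try y = 1.82 m: A R^(2/3) = 2.093 — over.
Try y = 1.05 m: A R^(2/3) = 1.069 — short.
Try y = 1.51 m: A R^(2/3) = 1.805 — close enough.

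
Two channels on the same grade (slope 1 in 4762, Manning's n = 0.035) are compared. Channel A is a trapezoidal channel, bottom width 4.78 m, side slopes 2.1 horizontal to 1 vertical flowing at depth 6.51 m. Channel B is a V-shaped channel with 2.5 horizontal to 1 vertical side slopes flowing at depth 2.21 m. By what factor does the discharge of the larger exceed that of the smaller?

22

Channel A: With bottom width b = 4.78 m and side slope z = 2.1: A = (b + zy)y = (4.78 + 2.1×6.51)×6.51 = 120.1 m²; P = b + 2y√(1+z²) = 4.78 + 2×6.51×2.326 = 35.06 m. Hydraulic radius R = A/P = 120.1/35.06 = 3.426 m. Q_A = (1/0.035)·120.1·3.426^(2/3)·√0.00021 = 113 m³/s.
Channel B: For a triangular section with side slope z = 2.5: A = zy² = 2.5×2.21² = 12.21 m²; P = 2y√(1+z²) = 2×2.21×2.693 = 11.9 m. Hydraulic radius R = A/P = 12.21/11.9 = 1.026 m. Q_B = (1/0.035)·12.21·1.026^(2/3)·√0.00021 = 5.143 m³/s.
The larger discharge is 113 m³/s and the smaller is 5.143 m³/s; the ratio is 22.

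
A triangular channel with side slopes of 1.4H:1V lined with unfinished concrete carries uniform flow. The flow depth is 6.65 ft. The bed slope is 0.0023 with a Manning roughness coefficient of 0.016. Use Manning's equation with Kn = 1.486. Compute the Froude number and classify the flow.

For a triangular section with side slope z = 1.4: A = zy² = 1.4×6.65² = 61.91 ft²; P = 2y√(1+z²) = 2×6.65×1.72 = 22.88 ft.
Hydraulic radius R = A/P = 61.91/22.88 = 2.706 ft.
V = (1.486/n) R^(2/3) √S = (1.486/0.016) × 2.706^(2/3) × √0.0023 = 8.649 ft/s. Hydraulic depth D_h = A/T = 61.91/18.62 = 3.325 ft.
Froude number Fr = V/√(g·D_h) = 8.649/√(32.2×3.325) = 0.836, which is less than 1, so the flow is subcritical.

subcritical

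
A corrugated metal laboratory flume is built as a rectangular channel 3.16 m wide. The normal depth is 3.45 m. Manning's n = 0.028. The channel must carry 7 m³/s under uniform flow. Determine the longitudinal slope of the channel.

S = 0.00029

Flow area A = b·y = 3.16 × 3.45 = 10.9 m². Wetted perimeter P = b + 2y = 3.16 + 2×3.45 = 10.06 m.
Hydraulic radius R = A/P = 10.9/10.06 = 1.084 m.
From Manning's equation, S = [nQ / (1 A R^(2/3))]² = [0.028 × 7 / (1 × 10.9 × 1.084^(2/3))]² = 0.00029.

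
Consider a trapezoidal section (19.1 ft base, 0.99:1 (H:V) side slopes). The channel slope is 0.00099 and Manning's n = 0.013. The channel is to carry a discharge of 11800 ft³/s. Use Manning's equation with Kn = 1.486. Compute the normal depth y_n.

y_n = 18.9 ft

Manning's equation rearranged: A R^(2/3) = nQ / (1.486·√S) = 0.013 × 11800 / (1.486 × √0.00099) = 3281.
Try y = 22.2 ft: A R^(2/3) = 4559 — too large.
Try y = 18.9 ft: A R^(2/3) = 3292 — close enough.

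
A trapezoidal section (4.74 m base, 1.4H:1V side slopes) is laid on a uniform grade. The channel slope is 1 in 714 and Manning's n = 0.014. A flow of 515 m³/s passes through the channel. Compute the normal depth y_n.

y_n = 6.39 m

Manning's equation rearranged: A R^(2/3) = nQ / (1·√S) = 0.014 × 515 / (√0.001401) = 192.7.
Trying y = 5.24 m: A R^(2/3) = 125.1 — too small.
Trying y = 6.39 m: A R^(2/3) = 192.7 — close enough.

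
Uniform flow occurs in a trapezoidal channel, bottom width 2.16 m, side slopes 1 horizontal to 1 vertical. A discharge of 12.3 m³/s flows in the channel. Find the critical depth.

y_c = 1.22 m

At critical depth, Q² T / (g A³) = 1, i.e. A³/T = Q²/g = 12.3²/9.81 = 15.42.
At y = 1.51 m: A³/T = 32.85 — high.
At y = 1.22 m: A³/T = 15.24 — ≈ 15.42.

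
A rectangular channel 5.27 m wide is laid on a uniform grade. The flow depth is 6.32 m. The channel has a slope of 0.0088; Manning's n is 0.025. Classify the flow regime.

Flow area A = b·y = 5.27 × 6.32 = 33.31 m². Wetted perimeter P = b + 2y = 5.27 + 2×6.32 = 17.91 m.
Hydraulic radius R = A/P = 33.31/17.91 = 1.86 m.
V = (1/n) R^(2/3) √S = (1/0.025) × 1.86^(2/3) × √0.0088 = 5.674 m/s. Hydraulic depth D_h = A/T = 33.31/5.27 = 6.32 m.
Froude number Fr = V/√(g·D_h) = 5.674/√(9.81×6.32) = 0.721, which is less than 1, so the flow is subcritical.

subcritical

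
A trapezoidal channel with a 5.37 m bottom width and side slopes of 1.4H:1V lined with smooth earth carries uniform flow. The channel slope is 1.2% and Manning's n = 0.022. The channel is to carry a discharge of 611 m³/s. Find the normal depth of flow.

Manning's equation rearranged: A R^(2/3) = nQ / (1·√S) = 0.022 × 611 / (√0.012) = 122.7.
Try y = 6.34 m: A R^(2/3) = 201.1 — too large.
Try y = 4.34 m: A R^(2/3) = 90.2 — too small.
Try y = 5.03 m: A R^(2/3) = 122.6 — ≈ 122.7.

y_n = 5.03 m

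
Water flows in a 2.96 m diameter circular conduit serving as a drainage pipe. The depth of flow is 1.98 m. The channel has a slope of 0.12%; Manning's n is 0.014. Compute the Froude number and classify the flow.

subcritical

For a circular section of diameter D = 2.96 m at depth y = 1.98 m, the central angle is θ = 2 arccos(1 − 2y/D) = 3.831 rad. Then A = (D²/8)(θ − sin θ) = 4.892 m² and P = Dθ/2 = 5.67 m.
Hydraulic radius R = A/P = 4.892/5.67 = 0.8628 m.
V = (1/n) R^(2/3) √S = (1/0.014) × 0.8628^(2/3) × √0.0012 = 2.243 m/s. Hydraulic depth D_h = A/T = 4.892/2.786 = 1.756 m.
Froude number Fr = V/√(g·D_h) = 2.243/√(9.81×1.756) = 0.54, which is less than 1, so the flow is subcritical.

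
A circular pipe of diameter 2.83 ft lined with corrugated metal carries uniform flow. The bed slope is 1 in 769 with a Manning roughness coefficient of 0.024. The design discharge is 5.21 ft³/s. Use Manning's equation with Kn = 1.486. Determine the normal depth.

y_n = 1.36 ft

Manning's equation rearranged: A R^(2/3) = nQ / (1.486·√S) = 0.024 × 5.21 / (1.486 × √0.0013) = 2.333.
Trying y = 0.926 ft: A R^(2/3) = 1.156 — too small.
Trying y = 1.54 ft: A R^(2/3) = 2.875 — too large.
Trying y = 1.36 ft: A R^(2/3) = 2.333 — ≈ 2.333.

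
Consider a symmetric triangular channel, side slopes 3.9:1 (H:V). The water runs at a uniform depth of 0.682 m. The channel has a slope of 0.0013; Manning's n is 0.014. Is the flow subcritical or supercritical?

For a triangular section with side slope z = 3.9: A = zy² = 3.9×0.682² = 1.814 m²; P = 2y√(1+z²) = 2×0.682×4.026 = 5.492 m.
Hydraulic radius R = A/P = 1.814/5.492 = 0.3303 m.
V = (1/n) R^(2/3) √S = (1/0.014) × 0.3303^(2/3) × √0.0013 = 1.231 m/s. Hydraulic depth D_h = A/T = 1.814/5.32 = 0.341 m.
Froude number Fr = V/√(g·D_h) = 1.231/√(9.81×0.341) = 0.673, which is less than 1, so the flow is subcritical.

subcritical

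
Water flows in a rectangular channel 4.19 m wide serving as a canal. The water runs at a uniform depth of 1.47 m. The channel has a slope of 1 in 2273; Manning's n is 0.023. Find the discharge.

Flow area A = b·y = 4.19 × 1.47 = 6.159 m². Wetted perimeter P = b + 2y = 4.19 + 2×1.47 = 7.13 m.
Hydraulic radius R = A/P = 6.159/7.13 = 0.8639 m.
Manning's equation: Q = (1/n) A R^(2/3) S^(1/2) = (1/0.023) × 6.159 × 0.8639^(2/3) × 0.0004399^(1/2) = 5.09 m³/s.

Q = 5.09 m³/s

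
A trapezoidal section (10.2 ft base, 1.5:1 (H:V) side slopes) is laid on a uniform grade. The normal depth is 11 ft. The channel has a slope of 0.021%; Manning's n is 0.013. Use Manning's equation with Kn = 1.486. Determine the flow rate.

With bottom width b = 10.2 ft and side slope z = 1.5: A = (b + zy)y = (10.2 + 1.5×11)×11 = 293.7 ft²; P = b + 2y√(1+z²) = 10.2 + 2×11×1.803 = 49.86 ft.
Hydraulic radius R = A/P = 293.7/49.86 = 5.89 ft.
Manning's equation: Q = (1.486/n) A R^(2/3) S^(1/2) = (1.486/0.013) × 293.7 × 5.89^(2/3) × 0.00021^(1/2) = 1590 ft³/s.

Q = 1590 ft³/s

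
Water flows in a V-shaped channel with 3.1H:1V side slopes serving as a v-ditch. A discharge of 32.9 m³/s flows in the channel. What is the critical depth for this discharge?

y_c = 1.87 m

At critical depth, Q² T / (g A³) = 1, i.e. A³/T = Q²/g = 32.9²/9.81 = 110.3.
At y = 2.33 m: A³/T = 330 — high.
At y = 1.36 m: A³/T = 22.36 — low.
At y = 1.87 m: A³/T = 109.9 — matches.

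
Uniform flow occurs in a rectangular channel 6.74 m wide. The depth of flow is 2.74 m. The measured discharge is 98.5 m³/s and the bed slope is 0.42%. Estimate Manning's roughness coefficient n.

n = 0.016

Flow area A = b·y = 6.74 × 2.74 = 18.47 m². Wetted perimeter P = b + 2y = 6.74 + 2×2.74 = 12.22 m.
Hydraulic radius R = A/P = 18.47/12.22 = 1.511 m.
Rearranging Manning's equation: n = (1/Q) A R^(2/3) S^(1/2) = (1/98.5) × 18.47 × 1.511^(2/3) × √0.0042 = 0.016.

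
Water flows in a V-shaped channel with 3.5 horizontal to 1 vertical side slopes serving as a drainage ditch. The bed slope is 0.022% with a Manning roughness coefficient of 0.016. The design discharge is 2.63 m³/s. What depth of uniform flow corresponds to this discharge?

y_n = 1.11 m

Manning's equation rearranged: A R^(2/3) = nQ / (1·√S) = 0.016 × 2.63 / (√0.00022) = 2.837.
At y = 1.35 m: A R^(2/3) = 4.782 — high.
At y = 1.11 m: A R^(2/3) = 2.837 — close enough.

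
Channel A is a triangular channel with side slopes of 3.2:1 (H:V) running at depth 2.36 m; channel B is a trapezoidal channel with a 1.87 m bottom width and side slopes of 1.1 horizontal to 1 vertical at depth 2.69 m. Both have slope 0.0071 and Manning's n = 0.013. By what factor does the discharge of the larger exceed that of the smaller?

1.24

Channel A: For a triangular section with side slope z = 3.2: A = zy² = 3.2×2.36² = 17.82 m²; P = 2y√(1+z²) = 2×2.36×3.353 = 15.82 m. Hydraulic radius R = A/P = 17.82/15.82 = 1.126 m. Q_A = (1/0.013)·17.82·1.126^(2/3)·√0.0071 = 125.1 m³/s.
Channel B: With bottom width b = 1.87 m and side slope z = 1.1: A = (b + zy)y = (1.87 + 1.1×2.69)×2.69 = 12.99 m²; P = b + 2y√(1+z²) = 1.87 + 2×2.69×1.487 = 9.868 m. Hydraulic radius R = A/P = 12.99/9.868 = 1.316 m. Q_B = (1/0.013)·12.99·1.316^(2/3)·√0.0071 = 101.1 m³/s.
The larger discharge is 125.1 m³/s and the smaller is 101.1 m³/s; the ratio is 1.24.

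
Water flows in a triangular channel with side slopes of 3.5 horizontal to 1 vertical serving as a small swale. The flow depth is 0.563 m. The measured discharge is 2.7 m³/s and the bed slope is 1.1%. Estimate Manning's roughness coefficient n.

For a triangular section with side slope z = 3.5: A = zy² = 3.5×0.563² = 1.109 m²; P = 2y√(1+z²) = 2×0.563×3.64 = 4.099 m.
Hydraulic radius R = A/P = 1.109/4.099 = 0.2707 m.
Rearranging Manning's equation: n = (1/Q) A R^(2/3) S^(1/2) = (1/2.7) × 1.109 × 0.2707^(2/3) × √0.011 = 0.018.

n = 0.018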